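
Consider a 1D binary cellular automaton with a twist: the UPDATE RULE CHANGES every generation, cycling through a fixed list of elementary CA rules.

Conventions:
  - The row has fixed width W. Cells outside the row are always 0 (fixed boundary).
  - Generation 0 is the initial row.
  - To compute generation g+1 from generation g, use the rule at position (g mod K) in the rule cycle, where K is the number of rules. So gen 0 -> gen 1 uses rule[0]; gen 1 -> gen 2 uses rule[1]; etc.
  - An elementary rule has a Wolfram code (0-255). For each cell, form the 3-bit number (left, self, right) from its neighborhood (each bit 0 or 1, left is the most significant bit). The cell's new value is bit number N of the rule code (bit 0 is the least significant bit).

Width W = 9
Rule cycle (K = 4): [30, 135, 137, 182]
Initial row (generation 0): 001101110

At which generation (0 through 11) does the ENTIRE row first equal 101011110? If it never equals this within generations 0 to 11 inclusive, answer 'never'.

Gen 0: 001101110
Gen 1 (rule 30): 011001001
Gen 2 (rule 135): 100011011
Gen 3 (rule 137): 001010010
Gen 4 (rule 182): 011111111
Gen 5 (rule 30): 110000000
Gen 6 (rule 135): 000111111
Gen 7 (rule 137): 110111110
Gen 8 (rule 182): 001011101
Gen 9 (rule 30): 011010001
Gen 10 (rule 135): 100010111
Gen 11 (rule 137): 001000110

Answer: never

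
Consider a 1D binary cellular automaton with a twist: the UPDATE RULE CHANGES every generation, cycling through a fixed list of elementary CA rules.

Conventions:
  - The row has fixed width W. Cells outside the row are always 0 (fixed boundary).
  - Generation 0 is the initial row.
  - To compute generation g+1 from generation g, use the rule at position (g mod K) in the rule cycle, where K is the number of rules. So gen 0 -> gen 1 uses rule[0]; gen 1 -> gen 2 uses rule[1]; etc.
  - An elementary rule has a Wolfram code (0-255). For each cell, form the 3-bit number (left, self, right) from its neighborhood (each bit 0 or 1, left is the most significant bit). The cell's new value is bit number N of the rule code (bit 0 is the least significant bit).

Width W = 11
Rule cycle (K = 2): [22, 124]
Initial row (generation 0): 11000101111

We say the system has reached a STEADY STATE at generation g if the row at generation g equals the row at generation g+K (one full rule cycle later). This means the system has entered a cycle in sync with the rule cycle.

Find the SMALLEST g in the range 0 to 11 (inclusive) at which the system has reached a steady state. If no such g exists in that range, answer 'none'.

Answer: 7

Derivation:
Gen 0: 11000101111
Gen 1 (rule 22): 00101100000
Gen 2 (rule 124): 00111110000
Gen 3 (rule 22): 01000001000
Gen 4 (rule 124): 01100001100
Gen 5 (rule 22): 10010010010
Gen 6 (rule 124): 11011011011
Gen 7 (rule 22): 00000000000
Gen 8 (rule 124): 00000000000
Gen 9 (rule 22): 00000000000
Gen 10 (rule 124): 00000000000
Gen 11 (rule 22): 00000000000
Gen 12 (rule 124): 00000000000
Gen 13 (rule 22): 00000000000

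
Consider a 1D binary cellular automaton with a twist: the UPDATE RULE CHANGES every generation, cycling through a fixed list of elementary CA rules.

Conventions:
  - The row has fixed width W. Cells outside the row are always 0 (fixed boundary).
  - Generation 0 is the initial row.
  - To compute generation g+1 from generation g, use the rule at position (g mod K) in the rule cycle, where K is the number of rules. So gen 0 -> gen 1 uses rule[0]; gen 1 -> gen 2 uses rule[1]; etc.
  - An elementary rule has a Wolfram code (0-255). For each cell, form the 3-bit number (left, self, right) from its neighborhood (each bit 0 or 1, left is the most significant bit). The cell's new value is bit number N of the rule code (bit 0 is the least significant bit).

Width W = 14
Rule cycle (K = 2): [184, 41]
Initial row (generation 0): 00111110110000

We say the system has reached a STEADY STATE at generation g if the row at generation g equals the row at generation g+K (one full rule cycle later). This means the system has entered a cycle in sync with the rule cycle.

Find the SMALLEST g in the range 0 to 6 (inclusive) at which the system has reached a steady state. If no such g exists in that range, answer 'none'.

Gen 0: 00111110110000
Gen 1 (rule 184): 00111101101000
Gen 2 (rule 41): 10100011010011
Gen 3 (rule 184): 01010010101010
Gen 4 (rule 41): 00100001010100
Gen 5 (rule 184): 00010000101010
Gen 6 (rule 41): 11000110010100
Gen 7 (rule 184): 10100101001010
Gen 8 (rule 41): 01000010000100

Answer: none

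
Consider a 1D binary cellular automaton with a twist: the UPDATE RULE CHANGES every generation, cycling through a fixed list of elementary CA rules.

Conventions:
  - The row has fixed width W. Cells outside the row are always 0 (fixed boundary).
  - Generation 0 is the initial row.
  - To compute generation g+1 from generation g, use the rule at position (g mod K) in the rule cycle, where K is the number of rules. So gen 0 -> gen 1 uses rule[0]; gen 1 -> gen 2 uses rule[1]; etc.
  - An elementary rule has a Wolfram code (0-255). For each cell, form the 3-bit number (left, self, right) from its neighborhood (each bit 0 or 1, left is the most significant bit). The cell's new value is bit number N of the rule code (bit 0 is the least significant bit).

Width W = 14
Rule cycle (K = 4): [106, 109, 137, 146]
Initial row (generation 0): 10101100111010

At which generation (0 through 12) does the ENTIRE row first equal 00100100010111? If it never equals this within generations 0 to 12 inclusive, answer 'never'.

Answer: never

Derivation:
Gen 0: 10101100111010
Gen 1 (rule 106): 01011101101100
Gen 2 (rule 109): 01110111111101
Gen 3 (rule 137): 01100111111000
Gen 4 (rule 146): 10011011110100
Gen 5 (rule 106): 00111110011000
Gen 6 (rule 109): 10100010011011
Gen 7 (rule 137): 00001000010010
Gen 8 (rule 146): 00010100101101
Gen 9 (rule 106): 00101001011110
Gen 10 (rule 109): 10111001110010
Gen 11 (rule 137): 00110001100000
Gen 12 (rule 146): 01001010010000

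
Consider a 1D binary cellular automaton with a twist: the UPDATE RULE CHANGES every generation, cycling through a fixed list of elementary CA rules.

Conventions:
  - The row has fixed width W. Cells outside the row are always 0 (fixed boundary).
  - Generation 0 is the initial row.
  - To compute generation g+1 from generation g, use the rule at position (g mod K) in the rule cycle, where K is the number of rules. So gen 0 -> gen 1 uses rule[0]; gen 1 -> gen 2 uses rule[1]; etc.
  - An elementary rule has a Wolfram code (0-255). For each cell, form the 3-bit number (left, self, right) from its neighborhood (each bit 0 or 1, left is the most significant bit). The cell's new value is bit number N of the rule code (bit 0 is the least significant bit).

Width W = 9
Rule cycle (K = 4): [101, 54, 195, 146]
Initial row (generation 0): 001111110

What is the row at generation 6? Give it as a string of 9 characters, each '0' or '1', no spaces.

Answer: 111111000

Derivation:
Gen 0: 001111110
Gen 1 (rule 101): 100000010
Gen 2 (rule 54): 110000111
Gen 3 (rule 195): 010111011
Gen 4 (rule 146): 100010000
Gen 5 (rule 101): 101010111
Gen 6 (rule 54): 111111000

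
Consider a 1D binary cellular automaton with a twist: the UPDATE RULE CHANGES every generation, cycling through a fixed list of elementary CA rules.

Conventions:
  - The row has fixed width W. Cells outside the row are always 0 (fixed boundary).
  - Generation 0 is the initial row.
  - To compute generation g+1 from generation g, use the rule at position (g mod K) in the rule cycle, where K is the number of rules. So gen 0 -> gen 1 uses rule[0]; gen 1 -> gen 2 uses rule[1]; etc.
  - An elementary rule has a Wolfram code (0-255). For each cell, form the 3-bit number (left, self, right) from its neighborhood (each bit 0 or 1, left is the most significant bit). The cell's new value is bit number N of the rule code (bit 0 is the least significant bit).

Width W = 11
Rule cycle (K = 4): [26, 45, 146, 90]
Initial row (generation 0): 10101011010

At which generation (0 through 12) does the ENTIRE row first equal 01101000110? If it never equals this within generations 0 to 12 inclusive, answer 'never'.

Answer: 7

Derivation:
Gen 0: 10101011010
Gen 1 (rule 26): 00000010001
Gen 2 (rule 45): 11111010101
Gen 3 (rule 146): 01110000000
Gen 4 (rule 90): 11011000000
Gen 5 (rule 26): 10010100000
Gen 6 (rule 45): 10011101111
Gen 7 (rule 146): 01101000110
Gen 8 (rule 90): 11100101111
Gen 9 (rule 26): 10011001000
Gen 10 (rule 45): 10010001011
Gen 11 (rule 146): 01101010000
Gen 12 (rule 90): 11100001000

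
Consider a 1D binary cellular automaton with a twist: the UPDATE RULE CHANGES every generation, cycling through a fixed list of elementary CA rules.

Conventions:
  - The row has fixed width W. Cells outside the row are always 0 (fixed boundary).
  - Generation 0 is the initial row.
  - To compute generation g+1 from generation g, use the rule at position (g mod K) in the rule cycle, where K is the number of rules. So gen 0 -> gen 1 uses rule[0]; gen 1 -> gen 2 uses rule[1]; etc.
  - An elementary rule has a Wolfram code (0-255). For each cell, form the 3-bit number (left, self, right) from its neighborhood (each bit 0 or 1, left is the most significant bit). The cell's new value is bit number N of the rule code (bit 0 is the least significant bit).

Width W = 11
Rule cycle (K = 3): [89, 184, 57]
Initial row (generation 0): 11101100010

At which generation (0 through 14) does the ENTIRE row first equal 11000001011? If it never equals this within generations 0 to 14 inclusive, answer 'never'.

Gen 0: 11101100010
Gen 1 (rule 89): 10101111001
Gen 2 (rule 184): 01011110100
Gen 3 (rule 57): 00110001011
Gen 4 (rule 89): 10111100011
Gen 5 (rule 184): 01111010010
Gen 6 (rule 57): 01000101001
Gen 7 (rule 89): 00110000100
Gen 8 (rule 184): 00101000010
Gen 9 (rule 57): 10010111001
Gen 10 (rule 89): 01000101100
Gen 11 (rule 184): 00100011010
Gen 12 (rule 57): 10011010101
Gen 13 (rule 89): 01011000000
Gen 14 (rule 184): 00110100000

Answer: never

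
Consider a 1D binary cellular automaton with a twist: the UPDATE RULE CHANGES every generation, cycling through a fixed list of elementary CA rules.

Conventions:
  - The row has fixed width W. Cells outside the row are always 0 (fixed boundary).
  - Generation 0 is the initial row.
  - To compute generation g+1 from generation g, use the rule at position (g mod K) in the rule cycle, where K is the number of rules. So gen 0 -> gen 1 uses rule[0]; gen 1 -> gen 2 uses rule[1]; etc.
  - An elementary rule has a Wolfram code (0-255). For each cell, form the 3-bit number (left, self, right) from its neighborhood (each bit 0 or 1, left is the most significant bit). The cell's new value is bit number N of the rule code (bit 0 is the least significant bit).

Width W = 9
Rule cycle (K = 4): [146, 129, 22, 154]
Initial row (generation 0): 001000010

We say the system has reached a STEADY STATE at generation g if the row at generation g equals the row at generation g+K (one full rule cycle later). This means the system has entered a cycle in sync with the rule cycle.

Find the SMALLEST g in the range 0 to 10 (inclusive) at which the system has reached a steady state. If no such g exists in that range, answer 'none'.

Answer: 3

Derivation:
Gen 0: 001000010
Gen 1 (rule 146): 010100101
Gen 2 (rule 129): 000000000
Gen 3 (rule 22): 000000000
Gen 4 (rule 154): 000000000
Gen 5 (rule 146): 000000000
Gen 6 (rule 129): 111111111
Gen 7 (rule 22): 000000000
Gen 8 (rule 154): 000000000
Gen 9 (rule 146): 000000000
Gen 10 (rule 129): 111111111
Gen 11 (rule 22): 000000000
Gen 12 (rule 154): 000000000
Gen 13 (rule 146): 000000000
Gen 14 (rule 129): 111111111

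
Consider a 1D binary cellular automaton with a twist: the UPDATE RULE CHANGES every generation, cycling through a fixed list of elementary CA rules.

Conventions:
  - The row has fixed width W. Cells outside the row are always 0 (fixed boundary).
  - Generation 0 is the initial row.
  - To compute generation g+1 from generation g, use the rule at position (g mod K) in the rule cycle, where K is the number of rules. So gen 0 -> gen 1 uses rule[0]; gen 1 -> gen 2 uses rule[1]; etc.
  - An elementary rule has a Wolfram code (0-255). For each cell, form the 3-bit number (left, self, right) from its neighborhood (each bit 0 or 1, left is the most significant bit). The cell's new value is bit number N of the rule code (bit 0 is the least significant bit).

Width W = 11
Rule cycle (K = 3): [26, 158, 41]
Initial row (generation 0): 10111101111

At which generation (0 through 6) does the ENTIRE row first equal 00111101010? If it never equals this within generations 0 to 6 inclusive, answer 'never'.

Gen 0: 10111101111
Gen 1 (rule 26): 00100001000
Gen 2 (rule 158): 01110011100
Gen 3 (rule 41): 01000010001
Gen 4 (rule 26): 10100101010
Gen 5 (rule 158): 10111101011
Gen 6 (rule 41): 01100010110

Answer: never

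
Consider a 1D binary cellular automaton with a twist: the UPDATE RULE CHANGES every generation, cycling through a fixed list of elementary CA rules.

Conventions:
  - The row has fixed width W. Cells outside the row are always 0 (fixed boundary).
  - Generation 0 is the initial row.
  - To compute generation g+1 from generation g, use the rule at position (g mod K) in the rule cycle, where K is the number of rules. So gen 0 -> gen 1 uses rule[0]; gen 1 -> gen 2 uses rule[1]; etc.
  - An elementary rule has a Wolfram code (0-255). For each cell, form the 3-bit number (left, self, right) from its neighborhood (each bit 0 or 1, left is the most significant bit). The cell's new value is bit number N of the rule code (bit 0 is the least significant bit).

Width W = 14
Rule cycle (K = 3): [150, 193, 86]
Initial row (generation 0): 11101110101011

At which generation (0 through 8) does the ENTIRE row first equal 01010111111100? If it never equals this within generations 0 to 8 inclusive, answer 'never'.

Gen 0: 11101110101011
Gen 1 (rule 150): 01000100101000
Gen 2 (rule 193): 00010000000011
Gen 3 (rule 86): 00111000000101
Gen 4 (rule 150): 01010100001101
Gen 5 (rule 193): 00000001100100
Gen 6 (rule 86): 00000010111110
Gen 7 (rule 150): 00000110011101
Gen 8 (rule 193): 11110010001100

Answer: never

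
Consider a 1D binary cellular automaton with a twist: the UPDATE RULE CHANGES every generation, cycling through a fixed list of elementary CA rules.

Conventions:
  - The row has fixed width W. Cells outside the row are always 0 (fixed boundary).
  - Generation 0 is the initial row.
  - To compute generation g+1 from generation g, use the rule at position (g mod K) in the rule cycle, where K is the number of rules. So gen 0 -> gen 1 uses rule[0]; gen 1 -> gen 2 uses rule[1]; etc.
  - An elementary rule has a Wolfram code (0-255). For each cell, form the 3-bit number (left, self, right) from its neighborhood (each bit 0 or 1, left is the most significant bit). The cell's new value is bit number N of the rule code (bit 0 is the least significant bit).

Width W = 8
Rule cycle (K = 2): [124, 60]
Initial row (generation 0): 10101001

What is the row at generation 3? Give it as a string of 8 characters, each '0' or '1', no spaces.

Answer: 11000011

Derivation:
Gen 0: 10101001
Gen 1 (rule 124): 11111101
Gen 2 (rule 60): 10000011
Gen 3 (rule 124): 11000011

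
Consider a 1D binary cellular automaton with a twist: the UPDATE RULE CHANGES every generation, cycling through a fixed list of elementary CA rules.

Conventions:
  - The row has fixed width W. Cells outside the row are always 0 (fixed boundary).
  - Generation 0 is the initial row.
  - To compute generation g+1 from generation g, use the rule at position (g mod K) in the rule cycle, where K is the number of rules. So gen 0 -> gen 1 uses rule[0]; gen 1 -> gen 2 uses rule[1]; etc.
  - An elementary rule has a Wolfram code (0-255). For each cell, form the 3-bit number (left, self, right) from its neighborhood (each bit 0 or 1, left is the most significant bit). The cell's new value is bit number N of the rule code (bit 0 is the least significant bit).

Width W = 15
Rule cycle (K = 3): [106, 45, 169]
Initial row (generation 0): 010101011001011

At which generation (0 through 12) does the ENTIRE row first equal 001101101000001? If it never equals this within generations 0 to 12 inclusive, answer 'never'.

Answer: never

Derivation:
Gen 0: 010101011001011
Gen 1 (rule 106): 101010111010111
Gen 2 (rule 45): 111111100111100
Gen 3 (rule 169): 111111000111001
Gen 4 (rule 106): 100001001101010
Gen 5 (rule 45): 101101001011110
Gen 6 (rule 169): 011010000111100
Gen 7 (rule 106): 111100001100100
Gen 8 (rule 45): 100001101000101
Gen 9 (rule 169): 001101010010010
Gen 10 (rule 106): 011110100100100
Gen 11 (rule 45): 010001100100101
Gen 12 (rule 169): 000101000000010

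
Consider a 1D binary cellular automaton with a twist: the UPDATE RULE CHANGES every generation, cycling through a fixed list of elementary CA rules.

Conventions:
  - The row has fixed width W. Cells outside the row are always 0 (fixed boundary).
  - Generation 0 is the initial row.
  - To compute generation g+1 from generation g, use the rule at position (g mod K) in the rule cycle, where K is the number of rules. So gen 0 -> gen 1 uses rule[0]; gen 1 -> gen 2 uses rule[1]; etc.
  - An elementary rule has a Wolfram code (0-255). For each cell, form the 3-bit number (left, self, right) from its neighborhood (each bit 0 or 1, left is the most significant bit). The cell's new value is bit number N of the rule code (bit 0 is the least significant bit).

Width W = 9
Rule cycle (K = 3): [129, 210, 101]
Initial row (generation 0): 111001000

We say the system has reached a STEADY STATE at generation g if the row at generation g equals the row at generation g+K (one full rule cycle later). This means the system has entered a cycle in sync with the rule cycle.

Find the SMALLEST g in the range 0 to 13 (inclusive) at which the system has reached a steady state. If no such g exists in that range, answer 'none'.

Answer: 2

Derivation:
Gen 0: 111001000
Gen 1 (rule 129): 010000011
Gen 2 (rule 210): 101000101
Gen 3 (rule 101): 111010111
Gen 4 (rule 129): 010000010
Gen 5 (rule 210): 101000101
Gen 6 (rule 101): 111010111
Gen 7 (rule 129): 010000010
Gen 8 (rule 210): 101000101
Gen 9 (rule 101): 111010111
Gen 10 (rule 129): 010000010
Gen 11 (rule 210): 101000101
Gen 12 (rule 101): 111010111
Gen 13 (rule 129): 010000010
Gen 14 (rule 210): 101000101
Gen 15 (rule 101): 111010111
Gen 16 (rule 129): 010000010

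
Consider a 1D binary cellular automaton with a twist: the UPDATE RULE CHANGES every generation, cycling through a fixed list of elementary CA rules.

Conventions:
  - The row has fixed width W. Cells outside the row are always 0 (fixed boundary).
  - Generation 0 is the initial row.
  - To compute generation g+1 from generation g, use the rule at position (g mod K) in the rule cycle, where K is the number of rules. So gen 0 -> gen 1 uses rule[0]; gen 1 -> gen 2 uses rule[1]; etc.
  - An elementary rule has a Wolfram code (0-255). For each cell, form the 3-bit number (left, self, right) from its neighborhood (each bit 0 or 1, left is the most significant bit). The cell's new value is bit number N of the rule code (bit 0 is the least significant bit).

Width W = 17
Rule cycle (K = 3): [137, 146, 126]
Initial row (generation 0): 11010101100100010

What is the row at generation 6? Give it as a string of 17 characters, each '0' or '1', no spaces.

Answer: 01111111111111111

Derivation:
Gen 0: 11010101100100010
Gen 1 (rule 137): 10000001000001000
Gen 2 (rule 146): 01000010100010100
Gen 3 (rule 126): 11100111110111110
Gen 4 (rule 137): 11000111100111100
Gen 5 (rule 146): 00101011011011010
Gen 6 (rule 126): 01111111111111111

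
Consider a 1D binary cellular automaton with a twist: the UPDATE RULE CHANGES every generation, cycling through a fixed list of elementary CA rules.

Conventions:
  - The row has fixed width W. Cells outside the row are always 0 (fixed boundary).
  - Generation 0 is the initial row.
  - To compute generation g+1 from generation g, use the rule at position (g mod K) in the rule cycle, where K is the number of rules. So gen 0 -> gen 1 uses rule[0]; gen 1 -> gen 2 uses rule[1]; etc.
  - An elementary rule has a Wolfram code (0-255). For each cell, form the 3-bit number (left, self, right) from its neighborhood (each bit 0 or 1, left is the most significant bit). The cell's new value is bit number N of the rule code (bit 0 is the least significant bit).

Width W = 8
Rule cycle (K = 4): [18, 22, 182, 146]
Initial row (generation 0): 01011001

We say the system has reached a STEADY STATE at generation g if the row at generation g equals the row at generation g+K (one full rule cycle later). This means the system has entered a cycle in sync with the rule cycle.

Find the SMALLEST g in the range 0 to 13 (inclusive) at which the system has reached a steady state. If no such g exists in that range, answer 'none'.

Answer: 5

Derivation:
Gen 0: 01011001
Gen 1 (rule 18): 10000110
Gen 2 (rule 22): 11001001
Gen 3 (rule 182): 00111111
Gen 4 (rule 146): 01011110
Gen 5 (rule 18): 10000001
Gen 6 (rule 22): 11000011
Gen 7 (rule 182): 00100100
Gen 8 (rule 146): 01011010
Gen 9 (rule 18): 10000001
Gen 10 (rule 22): 11000011
Gen 11 (rule 182): 00100100
Gen 12 (rule 146): 01011010
Gen 13 (rule 18): 10000001
Gen 14 (rule 22): 11000011
Gen 15 (rule 182): 00100100
Gen 16 (rule 146): 01011010
Gen 17 (rule 18): 10000001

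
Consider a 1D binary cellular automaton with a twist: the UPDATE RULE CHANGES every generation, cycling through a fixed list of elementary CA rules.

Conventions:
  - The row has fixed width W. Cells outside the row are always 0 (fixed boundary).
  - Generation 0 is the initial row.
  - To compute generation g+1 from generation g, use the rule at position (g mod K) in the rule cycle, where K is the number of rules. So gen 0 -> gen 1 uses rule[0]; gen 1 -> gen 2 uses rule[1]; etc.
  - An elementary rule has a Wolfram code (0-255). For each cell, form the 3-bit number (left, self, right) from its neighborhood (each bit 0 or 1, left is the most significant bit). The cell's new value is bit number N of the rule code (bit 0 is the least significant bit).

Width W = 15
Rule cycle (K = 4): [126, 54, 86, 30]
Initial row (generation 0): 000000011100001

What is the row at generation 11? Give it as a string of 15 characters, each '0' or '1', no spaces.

Answer: 000111111000011

Derivation:
Gen 0: 000000011100001
Gen 1 (rule 126): 000000110110011
Gen 2 (rule 54): 000001001001100
Gen 3 (rule 86): 000011111110110
Gen 4 (rule 30): 000110000000101
Gen 5 (rule 126): 001111000001111
Gen 6 (rule 54): 010000100010000
Gen 7 (rule 86): 111001110111000
Gen 8 (rule 30): 100111000100100
Gen 9 (rule 126): 111101101111110
Gen 10 (rule 54): 000010010000001
Gen 11 (rule 86): 000111111000011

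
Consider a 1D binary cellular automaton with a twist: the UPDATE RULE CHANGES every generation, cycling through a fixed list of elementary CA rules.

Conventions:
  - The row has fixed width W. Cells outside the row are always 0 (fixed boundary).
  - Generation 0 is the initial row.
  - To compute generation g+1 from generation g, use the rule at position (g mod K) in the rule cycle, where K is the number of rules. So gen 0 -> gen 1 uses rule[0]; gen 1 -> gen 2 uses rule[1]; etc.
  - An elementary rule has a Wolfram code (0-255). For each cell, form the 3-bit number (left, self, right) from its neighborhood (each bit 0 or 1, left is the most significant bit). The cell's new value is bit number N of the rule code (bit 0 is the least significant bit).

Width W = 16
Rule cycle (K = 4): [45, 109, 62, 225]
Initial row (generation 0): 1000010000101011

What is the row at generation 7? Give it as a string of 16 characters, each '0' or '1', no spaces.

Gen 0: 1000010000101011
Gen 1 (rule 45): 1011010110111110
Gen 2 (rule 109): 1111111111100010
Gen 3 (rule 62): 1000000000010111
Gen 4 (rule 225): 0011111111001011
Gen 5 (rule 45): 1010000000001110
Gen 6 (rule 109): 1110111111101010
Gen 7 (rule 62): 1001100000011111

Answer: 1001100000011111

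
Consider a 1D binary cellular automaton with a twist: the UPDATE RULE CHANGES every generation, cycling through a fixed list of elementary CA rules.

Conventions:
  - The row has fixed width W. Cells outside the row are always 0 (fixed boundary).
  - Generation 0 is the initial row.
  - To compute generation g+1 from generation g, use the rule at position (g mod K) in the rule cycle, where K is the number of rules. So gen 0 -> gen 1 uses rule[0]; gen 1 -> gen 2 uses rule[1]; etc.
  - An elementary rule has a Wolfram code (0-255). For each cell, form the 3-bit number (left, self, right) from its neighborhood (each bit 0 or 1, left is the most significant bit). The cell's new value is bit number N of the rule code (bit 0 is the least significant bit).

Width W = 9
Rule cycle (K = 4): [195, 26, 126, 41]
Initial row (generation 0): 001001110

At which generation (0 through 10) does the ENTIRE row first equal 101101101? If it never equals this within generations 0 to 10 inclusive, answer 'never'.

Answer: never

Derivation:
Gen 0: 001001110
Gen 1 (rule 195): 110010110
Gen 2 (rule 26): 101100101
Gen 3 (rule 126): 111111111
Gen 4 (rule 41): 100000000
Gen 5 (rule 195): 001111111
Gen 6 (rule 26): 011000000
Gen 7 (rule 126): 111100000
Gen 8 (rule 41): 100001111
Gen 9 (rule 195): 001110111
Gen 10 (rule 26): 011000100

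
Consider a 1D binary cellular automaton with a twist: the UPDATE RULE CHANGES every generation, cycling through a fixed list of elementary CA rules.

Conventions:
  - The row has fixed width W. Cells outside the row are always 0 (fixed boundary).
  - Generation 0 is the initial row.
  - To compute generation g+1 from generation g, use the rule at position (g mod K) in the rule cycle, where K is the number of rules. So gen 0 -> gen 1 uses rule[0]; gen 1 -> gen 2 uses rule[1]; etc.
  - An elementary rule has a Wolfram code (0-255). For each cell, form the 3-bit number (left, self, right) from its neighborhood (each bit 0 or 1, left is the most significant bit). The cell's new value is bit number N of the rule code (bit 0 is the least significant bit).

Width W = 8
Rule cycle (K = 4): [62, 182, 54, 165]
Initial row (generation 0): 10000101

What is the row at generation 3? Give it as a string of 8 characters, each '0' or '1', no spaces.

Answer: 01001001

Derivation:
Gen 0: 10000101
Gen 1 (rule 62): 11001111
Gen 2 (rule 182): 00110110
Gen 3 (rule 54): 01001001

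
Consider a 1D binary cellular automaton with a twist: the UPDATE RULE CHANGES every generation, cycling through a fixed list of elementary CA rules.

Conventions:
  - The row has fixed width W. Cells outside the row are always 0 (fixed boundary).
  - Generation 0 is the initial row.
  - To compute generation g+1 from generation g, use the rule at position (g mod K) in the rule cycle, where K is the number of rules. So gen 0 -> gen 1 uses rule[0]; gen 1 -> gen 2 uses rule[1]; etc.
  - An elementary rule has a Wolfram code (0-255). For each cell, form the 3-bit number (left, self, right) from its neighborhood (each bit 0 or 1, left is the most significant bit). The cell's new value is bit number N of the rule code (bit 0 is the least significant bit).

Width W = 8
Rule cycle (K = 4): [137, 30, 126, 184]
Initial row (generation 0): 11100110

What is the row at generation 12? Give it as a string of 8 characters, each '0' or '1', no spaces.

Answer: 11101000

Derivation:
Gen 0: 11100110
Gen 1 (rule 137): 11000100
Gen 2 (rule 30): 10101110
Gen 3 (rule 126): 11111011
Gen 4 (rule 184): 11110110
Gen 5 (rule 137): 11100100
Gen 6 (rule 30): 10011110
Gen 7 (rule 126): 11110011
Gen 8 (rule 184): 11101010
Gen 9 (rule 137): 11000000
Gen 10 (rule 30): 10100000
Gen 11 (rule 126): 11110000
Gen 12 (rule 184): 11101000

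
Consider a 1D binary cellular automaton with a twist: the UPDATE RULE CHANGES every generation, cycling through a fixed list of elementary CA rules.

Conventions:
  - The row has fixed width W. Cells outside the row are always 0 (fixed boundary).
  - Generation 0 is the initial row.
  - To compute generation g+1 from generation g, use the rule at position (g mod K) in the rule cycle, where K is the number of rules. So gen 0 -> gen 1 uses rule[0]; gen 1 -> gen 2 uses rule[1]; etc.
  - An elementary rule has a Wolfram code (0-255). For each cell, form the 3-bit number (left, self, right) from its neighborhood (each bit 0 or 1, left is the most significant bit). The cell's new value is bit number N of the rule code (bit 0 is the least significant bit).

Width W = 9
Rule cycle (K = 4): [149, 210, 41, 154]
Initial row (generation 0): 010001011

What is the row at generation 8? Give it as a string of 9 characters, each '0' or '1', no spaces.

Gen 0: 010001011
Gen 1 (rule 149): 011101000
Gen 2 (rule 210): 101100100
Gen 3 (rule 41): 011000001
Gen 4 (rule 154): 110100010
Gen 5 (rule 149): 000111011
Gen 6 (rule 210): 001011001
Gen 7 (rule 41): 100110000
Gen 8 (rule 154): 011101000

Answer: 011101000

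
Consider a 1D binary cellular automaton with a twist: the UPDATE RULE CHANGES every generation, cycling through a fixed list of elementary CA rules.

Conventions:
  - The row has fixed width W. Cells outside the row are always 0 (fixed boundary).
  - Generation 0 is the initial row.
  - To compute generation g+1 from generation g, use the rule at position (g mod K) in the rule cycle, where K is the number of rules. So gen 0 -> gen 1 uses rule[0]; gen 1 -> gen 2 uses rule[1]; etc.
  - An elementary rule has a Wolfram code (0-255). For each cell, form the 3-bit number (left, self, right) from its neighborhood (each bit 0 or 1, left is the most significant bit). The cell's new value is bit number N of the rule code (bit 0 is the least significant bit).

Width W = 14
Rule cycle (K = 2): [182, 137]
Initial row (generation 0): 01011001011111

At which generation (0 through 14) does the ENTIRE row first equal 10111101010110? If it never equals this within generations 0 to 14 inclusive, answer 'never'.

Gen 0: 01011001011111
Gen 1 (rule 182): 11100111101110
Gen 2 (rule 137): 11000111001100
Gen 3 (rule 182): 00101010110010
Gen 4 (rule 137): 10000000100000
Gen 5 (rule 182): 11000001110000
Gen 6 (rule 137): 10011101100111
Gen 7 (rule 182): 11101010011010
Gen 8 (rule 137): 11000000010000
Gen 9 (rule 182): 00100000111000
Gen 10 (rule 137): 10001110110011
Gen 11 (rule 182): 11010101001100
Gen 12 (rule 137): 10000000001001
Gen 13 (rule 182): 11000000011111
Gen 14 (rule 137): 10011111011110

Answer: never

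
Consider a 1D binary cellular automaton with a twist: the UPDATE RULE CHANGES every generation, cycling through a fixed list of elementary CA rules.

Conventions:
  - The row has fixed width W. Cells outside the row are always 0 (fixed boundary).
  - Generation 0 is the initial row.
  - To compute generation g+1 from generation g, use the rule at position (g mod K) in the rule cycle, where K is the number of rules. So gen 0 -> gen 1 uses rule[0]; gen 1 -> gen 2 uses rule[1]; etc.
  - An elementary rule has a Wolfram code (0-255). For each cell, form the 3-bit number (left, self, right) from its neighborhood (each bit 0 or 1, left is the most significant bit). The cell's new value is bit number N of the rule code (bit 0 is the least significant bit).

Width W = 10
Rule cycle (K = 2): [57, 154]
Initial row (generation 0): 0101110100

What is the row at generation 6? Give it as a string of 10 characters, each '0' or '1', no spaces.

Gen 0: 0101110100
Gen 1 (rule 57): 0011001011
Gen 2 (rule 154): 0110110010
Gen 3 (rule 57): 0101101001
Gen 4 (rule 154): 1001000110
Gen 5 (rule 57): 0100110101
Gen 6 (rule 154): 1011100000

Answer: 1011100000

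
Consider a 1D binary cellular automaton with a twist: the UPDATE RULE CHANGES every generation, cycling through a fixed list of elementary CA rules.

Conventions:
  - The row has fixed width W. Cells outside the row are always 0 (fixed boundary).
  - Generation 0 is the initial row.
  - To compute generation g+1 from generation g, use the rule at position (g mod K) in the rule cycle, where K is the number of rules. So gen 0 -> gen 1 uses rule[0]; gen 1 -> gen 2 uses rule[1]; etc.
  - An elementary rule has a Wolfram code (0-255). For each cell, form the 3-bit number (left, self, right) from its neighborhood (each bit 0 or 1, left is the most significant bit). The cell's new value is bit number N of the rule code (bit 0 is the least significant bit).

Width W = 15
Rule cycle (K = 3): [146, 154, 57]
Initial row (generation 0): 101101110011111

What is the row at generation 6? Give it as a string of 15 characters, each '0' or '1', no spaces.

Gen 0: 101101110011111
Gen 1 (rule 146): 000000101101110
Gen 2 (rule 154): 000001001001101
Gen 3 (rule 57): 111100100101010
Gen 4 (rule 146): 011011011000001
Gen 5 (rule 154): 110010010100010
Gen 6 (rule 57): 101001001011001

Answer: 101001001011001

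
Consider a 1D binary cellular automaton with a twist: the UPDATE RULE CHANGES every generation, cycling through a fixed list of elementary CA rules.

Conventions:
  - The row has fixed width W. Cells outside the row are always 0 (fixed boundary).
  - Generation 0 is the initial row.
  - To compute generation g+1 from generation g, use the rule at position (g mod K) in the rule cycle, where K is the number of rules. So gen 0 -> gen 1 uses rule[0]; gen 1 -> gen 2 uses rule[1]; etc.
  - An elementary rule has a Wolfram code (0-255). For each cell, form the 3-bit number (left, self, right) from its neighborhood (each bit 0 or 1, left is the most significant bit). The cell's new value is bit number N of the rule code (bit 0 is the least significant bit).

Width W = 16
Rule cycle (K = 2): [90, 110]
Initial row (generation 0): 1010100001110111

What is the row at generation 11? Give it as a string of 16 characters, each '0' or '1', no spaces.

Gen 0: 1010100001110111
Gen 1 (rule 90): 0000010011010101
Gen 2 (rule 110): 0000110111111111
Gen 3 (rule 90): 0001110100000001
Gen 4 (rule 110): 0011011100000011
Gen 5 (rule 90): 0111010110000111
Gen 6 (rule 110): 1101111110001101
Gen 7 (rule 90): 1101000011011100
Gen 8 (rule 110): 1111000111110100
Gen 9 (rule 90): 1001101100010010
Gen 10 (rule 110): 1011111100110110
Gen 11 (rule 90): 0010000111110111

Answer: 0010000111110111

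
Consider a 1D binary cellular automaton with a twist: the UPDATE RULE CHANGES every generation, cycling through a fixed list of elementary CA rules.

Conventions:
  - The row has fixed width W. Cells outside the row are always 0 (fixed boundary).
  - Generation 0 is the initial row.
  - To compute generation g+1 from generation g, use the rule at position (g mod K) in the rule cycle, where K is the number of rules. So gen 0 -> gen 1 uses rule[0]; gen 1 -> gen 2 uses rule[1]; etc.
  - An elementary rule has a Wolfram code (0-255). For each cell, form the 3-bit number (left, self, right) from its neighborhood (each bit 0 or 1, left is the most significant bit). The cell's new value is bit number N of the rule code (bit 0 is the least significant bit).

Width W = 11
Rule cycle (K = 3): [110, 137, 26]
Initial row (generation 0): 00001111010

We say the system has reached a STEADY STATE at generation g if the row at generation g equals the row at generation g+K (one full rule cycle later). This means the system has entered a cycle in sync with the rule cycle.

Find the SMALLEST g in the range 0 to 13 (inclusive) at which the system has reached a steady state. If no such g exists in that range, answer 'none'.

Answer: none

Derivation:
Gen 0: 00001111010
Gen 1 (rule 110): 00011001110
Gen 2 (rule 137): 11010001100
Gen 3 (rule 26): 10001011010
Gen 4 (rule 110): 10011111110
Gen 5 (rule 137): 00011111100
Gen 6 (rule 26): 00110000010
Gen 7 (rule 110): 01110000110
Gen 8 (rule 137): 01100110100
Gen 9 (rule 26): 11011100010
Gen 10 (rule 110): 11110100110
Gen 11 (rule 137): 11100000100
Gen 12 (rule 26): 10010001010
Gen 13 (rule 110): 10110011110
Gen 14 (rule 137): 00100011100
Gen 15 (rule 26): 01010110010
Gen 16 (rule 110): 11111110110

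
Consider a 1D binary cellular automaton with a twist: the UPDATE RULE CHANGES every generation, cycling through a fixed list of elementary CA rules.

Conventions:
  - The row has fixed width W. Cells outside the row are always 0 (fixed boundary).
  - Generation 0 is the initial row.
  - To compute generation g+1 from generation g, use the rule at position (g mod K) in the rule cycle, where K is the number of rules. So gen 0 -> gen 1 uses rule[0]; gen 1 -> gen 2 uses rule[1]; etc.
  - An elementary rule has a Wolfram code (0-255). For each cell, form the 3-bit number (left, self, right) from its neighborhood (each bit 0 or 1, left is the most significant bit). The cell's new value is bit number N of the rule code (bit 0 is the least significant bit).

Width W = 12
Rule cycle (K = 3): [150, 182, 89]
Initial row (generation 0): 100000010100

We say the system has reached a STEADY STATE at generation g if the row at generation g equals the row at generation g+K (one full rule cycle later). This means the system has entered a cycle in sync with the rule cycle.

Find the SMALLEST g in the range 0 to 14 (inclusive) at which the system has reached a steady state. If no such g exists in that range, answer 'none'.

Answer: none

Derivation:
Gen 0: 100000010100
Gen 1 (rule 150): 110000110110
Gen 2 (rule 182): 001001001001
Gen 3 (rule 89): 100100100100
Gen 4 (rule 150): 111111111110
Gen 5 (rule 182): 011111111101
Gen 6 (rule 89): 010000000100
Gen 7 (rule 150): 111000001110
Gen 8 (rule 182): 010100010101
Gen 9 (rule 89): 000011000000
Gen 10 (rule 150): 000100100000
Gen 11 (rule 182): 001111110000
Gen 12 (rule 89): 101000011111
Gen 13 (rule 150): 101100101110
Gen 14 (rule 182): 110011110101
Gen 15 (rule 89): 111010010000
Gen 16 (rule 150): 010011111000
Gen 17 (rule 182): 111101110100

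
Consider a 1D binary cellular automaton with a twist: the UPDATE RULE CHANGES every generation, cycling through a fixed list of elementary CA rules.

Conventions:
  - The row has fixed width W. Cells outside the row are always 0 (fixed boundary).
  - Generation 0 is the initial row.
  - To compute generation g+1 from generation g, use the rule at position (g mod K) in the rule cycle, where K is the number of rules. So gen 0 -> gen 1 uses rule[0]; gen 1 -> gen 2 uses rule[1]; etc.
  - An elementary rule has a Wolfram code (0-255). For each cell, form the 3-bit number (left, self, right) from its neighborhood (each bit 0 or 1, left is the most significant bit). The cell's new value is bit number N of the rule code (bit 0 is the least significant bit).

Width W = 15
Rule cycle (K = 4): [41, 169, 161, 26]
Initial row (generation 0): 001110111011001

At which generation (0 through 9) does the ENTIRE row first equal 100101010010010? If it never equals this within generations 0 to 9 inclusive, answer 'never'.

Gen 0: 001110111011001
Gen 1 (rule 41): 101001100110000
Gen 2 (rule 169): 010001000100111
Gen 3 (rule 161): 000100010000010
Gen 4 (rule 26): 001010101000101
Gen 5 (rule 41): 100101010010010
Gen 6 (rule 169): 000010100000000
Gen 7 (rule 161): 111001001111111
Gen 8 (rule 26): 100110111000000
Gen 9 (rule 41): 000101100011111

Answer: 5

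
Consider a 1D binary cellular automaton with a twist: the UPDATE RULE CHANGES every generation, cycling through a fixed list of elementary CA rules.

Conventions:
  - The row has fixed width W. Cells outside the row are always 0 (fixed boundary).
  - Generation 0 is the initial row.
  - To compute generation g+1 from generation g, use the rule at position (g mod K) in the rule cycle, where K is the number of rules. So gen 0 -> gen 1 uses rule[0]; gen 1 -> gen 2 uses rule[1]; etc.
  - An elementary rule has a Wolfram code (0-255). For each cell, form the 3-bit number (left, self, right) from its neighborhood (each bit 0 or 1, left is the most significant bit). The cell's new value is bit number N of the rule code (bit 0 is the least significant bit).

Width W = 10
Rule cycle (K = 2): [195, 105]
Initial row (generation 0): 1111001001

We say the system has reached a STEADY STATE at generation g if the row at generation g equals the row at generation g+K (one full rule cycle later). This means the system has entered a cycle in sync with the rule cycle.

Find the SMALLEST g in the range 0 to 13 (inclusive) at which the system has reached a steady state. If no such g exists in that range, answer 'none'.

Answer: none

Derivation:
Gen 0: 1111001001
Gen 1 (rule 195): 0111010010
Gen 2 (rule 105): 0101100000
Gen 3 (rule 195): 1000101111
Gen 4 (rule 105): 0010011001
Gen 5 (rule 195): 1100101010
Gen 6 (rule 105): 1100010100
Gen 7 (rule 195): 0101100001
Gen 8 (rule 105): 0011101100
Gen 9 (rule 195): 1101100101
Gen 10 (rule 105): 1111100010
Gen 11 (rule 195): 0111101100
Gen 12 (rule 105): 0100111101
Gen 13 (rule 195): 1001011100
Gen 14 (rule 105): 0000110101
Gen 15 (rule 195): 1111010000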